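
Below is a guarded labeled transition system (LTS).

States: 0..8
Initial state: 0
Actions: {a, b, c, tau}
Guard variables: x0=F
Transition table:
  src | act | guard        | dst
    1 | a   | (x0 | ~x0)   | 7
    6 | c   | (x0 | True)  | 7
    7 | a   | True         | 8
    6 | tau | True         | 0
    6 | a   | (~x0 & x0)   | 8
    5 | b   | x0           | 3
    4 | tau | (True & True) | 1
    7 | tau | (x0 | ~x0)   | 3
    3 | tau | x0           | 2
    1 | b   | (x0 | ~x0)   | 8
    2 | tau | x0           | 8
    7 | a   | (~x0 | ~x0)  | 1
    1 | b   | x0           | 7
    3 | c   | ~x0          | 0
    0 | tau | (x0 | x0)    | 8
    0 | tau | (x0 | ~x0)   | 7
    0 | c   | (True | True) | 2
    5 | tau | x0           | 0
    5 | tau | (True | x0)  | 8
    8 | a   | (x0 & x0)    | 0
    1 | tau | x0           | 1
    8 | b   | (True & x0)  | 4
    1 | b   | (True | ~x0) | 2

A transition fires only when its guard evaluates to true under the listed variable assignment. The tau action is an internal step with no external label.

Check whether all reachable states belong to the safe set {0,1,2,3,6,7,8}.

Allowed set {0,1,2,3,6,7,8}
R = {0,1,2,3,7,8}
  0: ✓
  1: ✓
  2: ✓
  3: ✓
  7: ✓
  8: ✓

Answer: INVARIANT HOLDS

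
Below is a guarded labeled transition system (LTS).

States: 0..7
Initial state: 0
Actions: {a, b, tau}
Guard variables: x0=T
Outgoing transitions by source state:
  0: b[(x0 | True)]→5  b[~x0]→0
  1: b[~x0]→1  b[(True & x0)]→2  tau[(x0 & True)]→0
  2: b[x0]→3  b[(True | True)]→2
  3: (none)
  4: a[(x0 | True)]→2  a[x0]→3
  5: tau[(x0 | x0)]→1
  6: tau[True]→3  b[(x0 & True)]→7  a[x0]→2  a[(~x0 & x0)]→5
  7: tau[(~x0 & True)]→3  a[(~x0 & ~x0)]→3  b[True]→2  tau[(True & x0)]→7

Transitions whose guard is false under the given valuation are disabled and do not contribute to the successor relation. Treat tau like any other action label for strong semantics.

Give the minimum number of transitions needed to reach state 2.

Breadth-first toward 2:
  Layer 0: {0}
  Layer 1: {5}
  Layer 2: {1}
  Layer 3: {2}
2 enters at depth 3; path b·tau·b

Answer: 3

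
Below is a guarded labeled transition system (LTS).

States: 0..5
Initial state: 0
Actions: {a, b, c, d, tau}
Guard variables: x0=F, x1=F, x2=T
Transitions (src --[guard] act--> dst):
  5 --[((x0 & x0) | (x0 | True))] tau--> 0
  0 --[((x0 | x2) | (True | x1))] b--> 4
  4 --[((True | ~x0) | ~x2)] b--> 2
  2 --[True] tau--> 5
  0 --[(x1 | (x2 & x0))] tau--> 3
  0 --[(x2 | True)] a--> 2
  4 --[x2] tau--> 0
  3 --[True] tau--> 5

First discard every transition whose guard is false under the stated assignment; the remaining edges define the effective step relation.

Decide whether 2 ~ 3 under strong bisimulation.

Answer: BISIMILAR

Working:
Bisimulation quotient by refinement:
  π0 = {{0,1,2,3,4,5}}
  π1 = {{0},{1},{2,3,5},{4}}
  π2 = {{0},{1},{2,3},{4},{5}}
stable after 3 split(s): 5 block(s)
[2]={2,3}  [3]={2,3}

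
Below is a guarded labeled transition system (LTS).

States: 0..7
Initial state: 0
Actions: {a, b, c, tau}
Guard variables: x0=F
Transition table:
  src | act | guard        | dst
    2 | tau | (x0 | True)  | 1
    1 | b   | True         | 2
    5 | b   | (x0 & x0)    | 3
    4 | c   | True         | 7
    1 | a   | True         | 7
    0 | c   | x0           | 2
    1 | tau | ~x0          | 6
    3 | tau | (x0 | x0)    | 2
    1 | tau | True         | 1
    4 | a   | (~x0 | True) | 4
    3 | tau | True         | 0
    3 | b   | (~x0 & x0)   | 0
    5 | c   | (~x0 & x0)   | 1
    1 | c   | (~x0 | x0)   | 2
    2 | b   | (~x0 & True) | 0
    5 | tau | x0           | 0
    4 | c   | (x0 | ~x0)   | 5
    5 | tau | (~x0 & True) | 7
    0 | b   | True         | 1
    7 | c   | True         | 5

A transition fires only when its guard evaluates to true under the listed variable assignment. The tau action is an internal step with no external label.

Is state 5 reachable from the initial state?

Answer: REACHABLE

Trace:
After dropping false guards: 14 live edges.
L0 = {0}
L1 = {1}  now seen {0,1}
L2 = {2,6,7}  now seen {0,1,2,6,7}
L3 = {5}  now seen {0,1,2,5,6,7}
Reachable = {0,1,2,5,6,7}
Path to 5: b·a·c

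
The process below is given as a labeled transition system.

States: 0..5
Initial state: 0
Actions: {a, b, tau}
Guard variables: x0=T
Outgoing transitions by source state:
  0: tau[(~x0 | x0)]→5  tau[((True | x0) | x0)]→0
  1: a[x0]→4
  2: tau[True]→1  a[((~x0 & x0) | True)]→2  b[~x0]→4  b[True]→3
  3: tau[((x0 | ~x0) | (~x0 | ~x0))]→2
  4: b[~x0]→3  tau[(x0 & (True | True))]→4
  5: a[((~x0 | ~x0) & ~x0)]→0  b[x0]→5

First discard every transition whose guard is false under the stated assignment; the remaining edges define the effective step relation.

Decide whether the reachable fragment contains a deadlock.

Reachable = {0,5}
  0: tau→0  tau→5  [2 exit(s)]
  5: b→5  [1 exit(s)]

Answer: DEADLOCK-FREE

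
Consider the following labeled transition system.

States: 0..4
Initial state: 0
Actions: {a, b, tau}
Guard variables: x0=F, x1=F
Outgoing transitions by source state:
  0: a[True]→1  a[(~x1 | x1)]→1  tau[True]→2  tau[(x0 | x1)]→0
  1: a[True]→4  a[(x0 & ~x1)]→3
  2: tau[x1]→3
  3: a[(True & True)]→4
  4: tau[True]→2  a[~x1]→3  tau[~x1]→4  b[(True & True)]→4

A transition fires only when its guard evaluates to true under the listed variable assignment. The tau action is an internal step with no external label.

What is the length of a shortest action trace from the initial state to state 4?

Answer: 2

Trace:
Layered search for 4:
  depth 0: {0}
  depth 1: {1,2}
  depth 2: {4}
depth(4)=2, e.g. a·a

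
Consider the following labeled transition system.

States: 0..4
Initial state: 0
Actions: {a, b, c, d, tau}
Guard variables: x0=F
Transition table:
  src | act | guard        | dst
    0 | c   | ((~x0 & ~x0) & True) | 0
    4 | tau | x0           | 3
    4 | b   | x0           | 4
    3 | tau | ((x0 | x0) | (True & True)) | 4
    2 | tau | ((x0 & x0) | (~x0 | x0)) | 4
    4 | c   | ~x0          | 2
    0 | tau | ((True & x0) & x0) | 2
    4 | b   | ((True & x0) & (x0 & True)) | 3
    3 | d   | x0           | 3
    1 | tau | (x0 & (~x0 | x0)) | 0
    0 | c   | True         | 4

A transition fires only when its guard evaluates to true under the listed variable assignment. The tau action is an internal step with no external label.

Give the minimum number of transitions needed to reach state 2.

Layered search for 2:
  Layer 0: {0}
  Layer 1: {4}
  Layer 2: {2}
depth(2)=2, e.g. c·c

Answer: 2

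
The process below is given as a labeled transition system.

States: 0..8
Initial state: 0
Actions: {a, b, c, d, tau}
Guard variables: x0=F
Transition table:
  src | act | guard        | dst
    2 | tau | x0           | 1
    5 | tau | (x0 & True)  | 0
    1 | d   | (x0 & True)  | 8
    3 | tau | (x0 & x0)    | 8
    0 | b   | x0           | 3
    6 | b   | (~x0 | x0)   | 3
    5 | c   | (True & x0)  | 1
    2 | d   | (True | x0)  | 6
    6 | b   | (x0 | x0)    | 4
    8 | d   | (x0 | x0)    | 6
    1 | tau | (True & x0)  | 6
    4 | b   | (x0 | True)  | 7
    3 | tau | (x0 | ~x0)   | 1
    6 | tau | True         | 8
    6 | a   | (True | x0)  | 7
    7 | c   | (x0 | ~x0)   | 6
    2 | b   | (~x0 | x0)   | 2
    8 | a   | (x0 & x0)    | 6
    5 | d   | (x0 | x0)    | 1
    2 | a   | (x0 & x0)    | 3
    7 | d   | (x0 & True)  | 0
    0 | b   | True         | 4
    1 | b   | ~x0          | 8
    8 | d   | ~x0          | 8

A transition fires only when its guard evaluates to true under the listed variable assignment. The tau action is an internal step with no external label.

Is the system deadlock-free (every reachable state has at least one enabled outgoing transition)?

Answer: DEADLOCK-FREE

Analysis:
Reach set: {0,1,3,4,6,7,8}
  0: b→4  [1 exit(s)]
  1: b→8  [1 exit(s)]
  3: tau→1  [1 exit(s)]
  4: b→7  [1 exit(s)]
  6: a→7  b→3  tau→8  [3 exit(s)]
  7: c→6  [1 exit(s)]
  8: d→8  [1 exit(s)]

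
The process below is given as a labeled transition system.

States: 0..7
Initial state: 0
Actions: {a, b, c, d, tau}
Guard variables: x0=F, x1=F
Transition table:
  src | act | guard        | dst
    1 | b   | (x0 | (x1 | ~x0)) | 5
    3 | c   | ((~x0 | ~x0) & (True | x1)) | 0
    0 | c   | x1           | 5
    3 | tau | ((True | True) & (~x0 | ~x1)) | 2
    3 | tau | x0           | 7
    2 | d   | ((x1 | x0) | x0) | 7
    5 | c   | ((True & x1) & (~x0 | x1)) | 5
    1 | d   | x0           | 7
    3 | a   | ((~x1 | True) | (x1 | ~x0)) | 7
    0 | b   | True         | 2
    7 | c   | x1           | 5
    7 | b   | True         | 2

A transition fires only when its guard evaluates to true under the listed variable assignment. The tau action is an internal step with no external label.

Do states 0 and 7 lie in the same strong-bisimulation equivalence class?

Answer: BISIMILAR

Working:
Compute ~ classes (split until stable):
  P[0] = {{0,1,2,3,4,5,6,7}}
  P[1] = {{0,1,7},{2,4,5,6},{3}}
Fixed point at round 2; 3 class(es).
[0]={0,1,7}  [7]={0,1,7}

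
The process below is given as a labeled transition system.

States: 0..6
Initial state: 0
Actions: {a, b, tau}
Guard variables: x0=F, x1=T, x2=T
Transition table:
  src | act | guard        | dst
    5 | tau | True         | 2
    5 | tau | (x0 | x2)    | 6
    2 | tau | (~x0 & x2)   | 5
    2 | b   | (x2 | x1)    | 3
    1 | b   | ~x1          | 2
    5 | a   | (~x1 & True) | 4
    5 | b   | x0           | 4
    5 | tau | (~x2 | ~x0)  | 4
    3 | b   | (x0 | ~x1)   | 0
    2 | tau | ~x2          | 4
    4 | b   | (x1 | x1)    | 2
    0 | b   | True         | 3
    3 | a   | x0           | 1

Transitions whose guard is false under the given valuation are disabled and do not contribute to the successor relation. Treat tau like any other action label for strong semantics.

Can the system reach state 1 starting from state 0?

Answer: UNREACHABLE

Analysis:
After dropping false guards: 7 live edges.
depth 0: {0}
depth 1: {3}  total {0,3}
Reach set: {0,3}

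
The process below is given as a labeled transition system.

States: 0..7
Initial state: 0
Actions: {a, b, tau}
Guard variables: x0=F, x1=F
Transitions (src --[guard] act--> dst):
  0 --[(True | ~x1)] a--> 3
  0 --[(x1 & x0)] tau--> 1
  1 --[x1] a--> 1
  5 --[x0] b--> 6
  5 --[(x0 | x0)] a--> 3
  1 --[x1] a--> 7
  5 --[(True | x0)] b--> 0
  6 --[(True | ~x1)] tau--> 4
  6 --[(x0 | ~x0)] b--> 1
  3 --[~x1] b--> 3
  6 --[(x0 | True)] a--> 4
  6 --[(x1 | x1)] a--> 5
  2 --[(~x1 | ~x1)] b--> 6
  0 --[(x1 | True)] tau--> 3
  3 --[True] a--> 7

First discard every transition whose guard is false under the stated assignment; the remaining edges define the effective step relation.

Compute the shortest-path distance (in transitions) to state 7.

Answer: 2

Analysis:
BFS to 7:
  Layer 0: {0}
  Layer 1: {3}
  Layer 2: {7}
7 enters at depth 2; path a·a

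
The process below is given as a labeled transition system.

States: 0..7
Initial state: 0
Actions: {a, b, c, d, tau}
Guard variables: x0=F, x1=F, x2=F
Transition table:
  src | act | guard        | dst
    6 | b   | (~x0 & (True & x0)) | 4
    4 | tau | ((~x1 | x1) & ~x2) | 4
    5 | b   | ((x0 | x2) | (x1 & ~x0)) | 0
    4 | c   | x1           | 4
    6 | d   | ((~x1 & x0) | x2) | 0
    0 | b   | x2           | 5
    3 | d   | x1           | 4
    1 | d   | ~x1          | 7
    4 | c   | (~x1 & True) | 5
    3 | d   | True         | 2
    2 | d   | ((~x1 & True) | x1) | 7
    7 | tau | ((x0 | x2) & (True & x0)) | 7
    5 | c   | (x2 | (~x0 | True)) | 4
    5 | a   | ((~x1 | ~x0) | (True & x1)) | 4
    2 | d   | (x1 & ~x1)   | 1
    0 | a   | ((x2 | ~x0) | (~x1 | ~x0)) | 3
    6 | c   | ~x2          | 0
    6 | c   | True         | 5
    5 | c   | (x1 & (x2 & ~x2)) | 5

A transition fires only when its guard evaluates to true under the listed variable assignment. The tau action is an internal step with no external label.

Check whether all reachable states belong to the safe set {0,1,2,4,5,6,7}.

Allowed set {0,1,2,4,5,6,7}
Reach set: {0,2,3,7}
  0: ok
  2: ok
  3: outside
  7: ok
reach 3 via a — violates

Answer: INVARIANT VIOLATED at state 3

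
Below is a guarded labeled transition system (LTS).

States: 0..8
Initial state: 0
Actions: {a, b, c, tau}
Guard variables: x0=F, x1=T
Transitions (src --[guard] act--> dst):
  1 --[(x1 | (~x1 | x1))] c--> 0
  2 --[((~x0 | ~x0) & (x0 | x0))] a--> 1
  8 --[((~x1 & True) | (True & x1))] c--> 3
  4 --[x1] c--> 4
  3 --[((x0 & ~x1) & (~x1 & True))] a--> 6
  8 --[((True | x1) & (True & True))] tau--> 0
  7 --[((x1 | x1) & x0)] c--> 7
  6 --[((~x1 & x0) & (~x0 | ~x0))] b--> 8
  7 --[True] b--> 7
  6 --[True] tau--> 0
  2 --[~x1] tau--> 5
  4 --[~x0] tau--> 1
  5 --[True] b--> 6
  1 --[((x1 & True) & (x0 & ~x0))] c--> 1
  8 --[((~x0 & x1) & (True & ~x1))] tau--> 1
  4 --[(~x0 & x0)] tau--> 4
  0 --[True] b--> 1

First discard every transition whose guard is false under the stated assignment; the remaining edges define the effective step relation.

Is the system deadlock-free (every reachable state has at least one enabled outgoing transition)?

Reach set: {0,1}
  0: b→1  [deg 1]
  1: c→0  [deg 1]

Answer: DEADLOCK-FREE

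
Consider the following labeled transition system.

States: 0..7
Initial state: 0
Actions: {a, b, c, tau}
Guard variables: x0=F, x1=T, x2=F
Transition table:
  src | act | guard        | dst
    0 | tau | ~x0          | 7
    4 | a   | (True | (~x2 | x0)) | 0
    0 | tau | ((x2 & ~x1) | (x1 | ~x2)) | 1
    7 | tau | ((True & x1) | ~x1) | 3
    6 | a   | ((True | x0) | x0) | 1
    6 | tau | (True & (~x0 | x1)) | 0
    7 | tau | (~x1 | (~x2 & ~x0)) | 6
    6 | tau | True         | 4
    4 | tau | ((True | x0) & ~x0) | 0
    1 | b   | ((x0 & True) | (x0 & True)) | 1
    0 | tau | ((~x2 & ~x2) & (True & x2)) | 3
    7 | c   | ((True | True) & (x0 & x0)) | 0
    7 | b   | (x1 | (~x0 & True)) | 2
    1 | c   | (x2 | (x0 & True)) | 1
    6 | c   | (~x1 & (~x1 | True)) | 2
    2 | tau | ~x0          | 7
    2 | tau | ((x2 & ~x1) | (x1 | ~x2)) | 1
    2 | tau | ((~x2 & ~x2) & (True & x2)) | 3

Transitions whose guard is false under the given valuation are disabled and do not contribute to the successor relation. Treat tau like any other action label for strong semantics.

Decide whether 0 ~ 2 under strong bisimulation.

Answer: BISIMILAR

Trace:
Bisimulation quotient by refinement:
  round 0: {{0,1,2,3,4,5,6,7}}
  round 1: {{0,2},{1,3,5},{4,6},{7}}
  round 2: {{0,2},{1,3,5},{4},{6},{7}}
stable after 3 split(s): 5 block(s)
class of 0: {0,2}; class of 2: {0,2}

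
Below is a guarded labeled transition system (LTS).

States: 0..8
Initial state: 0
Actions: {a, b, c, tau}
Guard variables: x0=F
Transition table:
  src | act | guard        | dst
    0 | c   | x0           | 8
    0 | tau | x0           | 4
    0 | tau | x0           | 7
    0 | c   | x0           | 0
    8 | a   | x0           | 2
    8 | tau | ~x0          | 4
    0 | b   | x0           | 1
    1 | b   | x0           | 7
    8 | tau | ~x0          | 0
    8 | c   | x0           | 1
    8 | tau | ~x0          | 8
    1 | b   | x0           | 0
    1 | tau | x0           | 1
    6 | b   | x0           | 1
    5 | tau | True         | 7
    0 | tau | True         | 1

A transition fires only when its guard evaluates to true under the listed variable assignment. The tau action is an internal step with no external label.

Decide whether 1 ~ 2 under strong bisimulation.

Answer: BISIMILAR

Working:
Refine partition for ~:
  round 0: {{0,1,2,3,4,5,6,7,8}}
  round 1: {{0,5,8},{1,2,3,4,6,7}}
  round 2: {{0,5},{1,2,3,4,6,7},{8}}
Fixed point at round 3; 3 class(es).
1∈{1,2,3,4,6,7}, 2∈{1,2,3,4,6,7}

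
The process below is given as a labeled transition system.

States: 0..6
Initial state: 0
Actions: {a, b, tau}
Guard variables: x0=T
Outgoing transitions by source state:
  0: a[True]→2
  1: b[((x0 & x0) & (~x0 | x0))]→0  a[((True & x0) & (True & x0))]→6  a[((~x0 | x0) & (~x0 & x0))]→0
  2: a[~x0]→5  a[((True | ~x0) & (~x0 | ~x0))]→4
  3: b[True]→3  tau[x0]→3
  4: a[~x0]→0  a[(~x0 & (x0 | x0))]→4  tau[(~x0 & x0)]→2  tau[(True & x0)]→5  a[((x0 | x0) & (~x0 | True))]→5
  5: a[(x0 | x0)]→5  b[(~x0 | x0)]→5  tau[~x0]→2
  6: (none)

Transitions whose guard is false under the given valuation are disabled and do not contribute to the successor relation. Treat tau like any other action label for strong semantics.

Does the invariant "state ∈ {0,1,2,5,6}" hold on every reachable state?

Answer: INVARIANT HOLDS

Analysis:
Safe = {0,1,2,5,6}
Reach set: {0,2}
  0: ok
  2: ok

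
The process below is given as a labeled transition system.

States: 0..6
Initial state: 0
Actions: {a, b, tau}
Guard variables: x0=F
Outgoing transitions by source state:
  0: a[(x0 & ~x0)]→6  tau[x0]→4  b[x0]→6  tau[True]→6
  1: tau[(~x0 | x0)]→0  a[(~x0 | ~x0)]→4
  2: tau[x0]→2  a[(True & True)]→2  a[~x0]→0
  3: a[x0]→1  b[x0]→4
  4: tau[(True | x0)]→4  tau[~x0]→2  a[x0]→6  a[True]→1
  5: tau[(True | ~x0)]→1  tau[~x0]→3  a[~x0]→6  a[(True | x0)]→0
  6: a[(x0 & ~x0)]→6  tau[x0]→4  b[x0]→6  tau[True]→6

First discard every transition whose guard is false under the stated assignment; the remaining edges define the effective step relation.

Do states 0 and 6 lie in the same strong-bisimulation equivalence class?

Compute ~ classes (split until stable):
  π0 = {{0,1,2,3,4,5,6}}
  π1 = {{0,6},{1,4,5},{2},{3}}
  π2 = {{0,6},{1},{2},{3},{4},{5}}
stable after 3 split(s): 6 block(s)
[0]={0,6}  [6]={0,6}

Answer: BISIMILAR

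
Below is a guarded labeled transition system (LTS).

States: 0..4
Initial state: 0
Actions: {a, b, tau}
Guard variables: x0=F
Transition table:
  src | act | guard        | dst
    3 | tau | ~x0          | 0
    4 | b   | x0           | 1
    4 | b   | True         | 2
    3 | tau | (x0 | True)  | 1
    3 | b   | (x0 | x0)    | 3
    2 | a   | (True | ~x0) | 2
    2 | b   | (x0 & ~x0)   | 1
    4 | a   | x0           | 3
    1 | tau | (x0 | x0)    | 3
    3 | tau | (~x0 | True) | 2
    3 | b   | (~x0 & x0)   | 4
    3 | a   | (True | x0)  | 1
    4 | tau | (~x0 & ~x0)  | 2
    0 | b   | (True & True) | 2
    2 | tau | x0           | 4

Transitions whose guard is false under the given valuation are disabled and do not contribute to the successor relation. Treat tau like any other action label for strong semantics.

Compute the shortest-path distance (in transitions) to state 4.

Answer: UNREACHABLE

Analysis:
BFS to 4:
  L0 = {0}
  L1 = {2}
4 never appears.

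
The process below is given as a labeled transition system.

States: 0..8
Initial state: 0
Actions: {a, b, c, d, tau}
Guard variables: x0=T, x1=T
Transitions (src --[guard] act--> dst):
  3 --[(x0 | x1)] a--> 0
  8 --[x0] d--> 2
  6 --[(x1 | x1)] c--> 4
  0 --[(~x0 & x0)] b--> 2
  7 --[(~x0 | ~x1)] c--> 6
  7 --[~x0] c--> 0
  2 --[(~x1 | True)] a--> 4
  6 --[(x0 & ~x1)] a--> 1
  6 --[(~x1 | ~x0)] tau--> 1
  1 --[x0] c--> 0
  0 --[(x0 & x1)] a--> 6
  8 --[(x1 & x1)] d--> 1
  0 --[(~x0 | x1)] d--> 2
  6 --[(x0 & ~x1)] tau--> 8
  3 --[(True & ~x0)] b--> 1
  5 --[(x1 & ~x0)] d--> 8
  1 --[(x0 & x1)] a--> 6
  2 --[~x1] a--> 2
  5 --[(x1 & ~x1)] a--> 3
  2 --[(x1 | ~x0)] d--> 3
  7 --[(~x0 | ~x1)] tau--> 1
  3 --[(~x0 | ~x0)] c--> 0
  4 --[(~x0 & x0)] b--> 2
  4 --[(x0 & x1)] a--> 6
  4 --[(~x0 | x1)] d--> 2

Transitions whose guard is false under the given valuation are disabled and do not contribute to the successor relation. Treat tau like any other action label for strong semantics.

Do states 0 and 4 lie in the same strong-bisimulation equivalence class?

Answer: BISIMILAR

Working:
Refine partition for ~:
  P[0] = {{0,1,2,3,4,5,6,7,8}}
  P[1] = {{0,2,4},{1},{3},{5,7},{6},{8}}
  P[2] = {{0,4},{1},{2},{3},{5,7},{6},{8}}
7 equivalence class(es) (converged in 3)
class of 0: {0,4}; class of 4: {0,4}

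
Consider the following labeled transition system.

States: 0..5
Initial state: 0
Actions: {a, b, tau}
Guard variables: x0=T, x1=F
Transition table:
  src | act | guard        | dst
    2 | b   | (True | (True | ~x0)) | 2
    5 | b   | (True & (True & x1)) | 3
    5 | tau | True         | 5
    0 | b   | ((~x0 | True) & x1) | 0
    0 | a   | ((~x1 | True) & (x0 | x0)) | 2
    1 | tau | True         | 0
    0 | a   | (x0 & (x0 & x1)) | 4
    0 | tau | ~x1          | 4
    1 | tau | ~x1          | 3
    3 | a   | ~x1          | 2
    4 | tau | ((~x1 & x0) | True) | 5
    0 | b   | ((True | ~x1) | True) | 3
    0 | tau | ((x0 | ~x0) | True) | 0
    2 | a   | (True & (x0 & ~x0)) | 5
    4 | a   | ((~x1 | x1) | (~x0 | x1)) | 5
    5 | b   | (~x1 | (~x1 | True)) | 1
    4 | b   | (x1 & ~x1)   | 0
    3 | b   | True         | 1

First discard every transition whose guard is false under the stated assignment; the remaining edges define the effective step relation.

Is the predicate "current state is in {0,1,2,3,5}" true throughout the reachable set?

Allowed set {0,1,2,3,5}
R = {0,1,2,3,4,5}
  0: safe
  1: safe
  2: safe
  3: safe
  4: outside
  5: safe
counterexample path to 4: tau

Answer: INVARIANT VIOLATED at state 4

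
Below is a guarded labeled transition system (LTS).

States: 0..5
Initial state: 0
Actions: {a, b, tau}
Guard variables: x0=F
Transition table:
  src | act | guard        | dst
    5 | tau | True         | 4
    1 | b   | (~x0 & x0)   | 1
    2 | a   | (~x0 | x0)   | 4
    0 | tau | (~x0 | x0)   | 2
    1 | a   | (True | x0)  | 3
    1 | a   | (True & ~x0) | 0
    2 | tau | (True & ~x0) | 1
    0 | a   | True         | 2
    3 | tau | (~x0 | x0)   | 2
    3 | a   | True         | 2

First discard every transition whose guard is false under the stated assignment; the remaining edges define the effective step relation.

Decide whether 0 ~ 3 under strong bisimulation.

Answer: BISIMILAR

Trace:
Refine partition for ~:
  π0 = {{0,1,2,3,4,5}}
  π1 = {{0,2,3},{1},{4},{5}}
  π2 = {{0,3},{1},{2},{4},{5}}
stable after 3 split(s): 5 block(s)
[0]={0,3}  [3]={0,3}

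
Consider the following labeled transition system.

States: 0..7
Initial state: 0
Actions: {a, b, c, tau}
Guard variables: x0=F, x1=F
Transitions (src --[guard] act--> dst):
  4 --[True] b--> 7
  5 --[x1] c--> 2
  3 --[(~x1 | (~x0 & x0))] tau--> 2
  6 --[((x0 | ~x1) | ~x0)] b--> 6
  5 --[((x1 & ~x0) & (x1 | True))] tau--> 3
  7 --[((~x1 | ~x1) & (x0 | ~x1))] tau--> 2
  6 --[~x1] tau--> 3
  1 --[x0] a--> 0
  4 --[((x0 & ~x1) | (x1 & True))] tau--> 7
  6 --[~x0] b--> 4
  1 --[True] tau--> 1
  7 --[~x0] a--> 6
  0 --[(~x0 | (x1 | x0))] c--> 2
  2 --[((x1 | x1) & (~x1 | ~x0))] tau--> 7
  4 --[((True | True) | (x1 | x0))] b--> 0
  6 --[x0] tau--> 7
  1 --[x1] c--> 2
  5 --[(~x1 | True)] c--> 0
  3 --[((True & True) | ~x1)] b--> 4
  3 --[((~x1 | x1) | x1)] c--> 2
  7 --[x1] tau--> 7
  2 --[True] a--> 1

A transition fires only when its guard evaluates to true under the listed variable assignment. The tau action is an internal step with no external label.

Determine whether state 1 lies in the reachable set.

After dropping false guards: 14 live edges.
depth 0: {0}
depth 1: {2}  total {0,2}
depth 2: {1}  total {0,1,2}
R = {0,1,2}
trace reaching 1: c·a

Answer: REACHABLE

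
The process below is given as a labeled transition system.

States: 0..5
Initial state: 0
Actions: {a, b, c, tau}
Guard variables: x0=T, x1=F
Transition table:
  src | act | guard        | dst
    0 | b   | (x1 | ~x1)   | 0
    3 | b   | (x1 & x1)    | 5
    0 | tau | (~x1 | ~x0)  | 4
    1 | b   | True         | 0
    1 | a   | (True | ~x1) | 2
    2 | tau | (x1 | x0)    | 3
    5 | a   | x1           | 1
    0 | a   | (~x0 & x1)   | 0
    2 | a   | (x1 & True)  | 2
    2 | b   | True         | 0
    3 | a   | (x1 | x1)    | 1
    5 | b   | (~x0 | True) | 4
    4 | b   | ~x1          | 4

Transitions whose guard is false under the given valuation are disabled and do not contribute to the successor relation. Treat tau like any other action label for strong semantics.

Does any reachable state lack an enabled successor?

Reach set: {0,4}
  0: b→0  tau→4  [deg 2]
  4: b→4  [deg 1]

Answer: DEADLOCK-FREE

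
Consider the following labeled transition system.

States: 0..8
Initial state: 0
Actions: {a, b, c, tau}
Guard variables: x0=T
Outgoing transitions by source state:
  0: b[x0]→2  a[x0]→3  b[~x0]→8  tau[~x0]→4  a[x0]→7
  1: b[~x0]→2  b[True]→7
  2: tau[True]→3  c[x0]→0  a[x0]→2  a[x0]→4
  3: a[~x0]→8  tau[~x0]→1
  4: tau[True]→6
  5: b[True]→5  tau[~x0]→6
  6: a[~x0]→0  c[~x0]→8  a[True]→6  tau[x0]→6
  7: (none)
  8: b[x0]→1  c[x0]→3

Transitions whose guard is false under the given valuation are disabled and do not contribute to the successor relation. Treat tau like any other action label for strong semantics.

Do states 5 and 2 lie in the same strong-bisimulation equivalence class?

Answer: NOT BISIMILAR

Trace:
Bisimulation quotient by refinement:
  round 0: {{0,1,2,3,4,5,6,7,8}}
  round 1: {{0},{1,5},{2},{3,7},{4},{6},{8}}
  round 2: {{0},{1},{2},{3,7},{4},{5},{6},{8}}
8 equivalence class(es) (converged in 3)
class of 5: {5}; class of 2: {2}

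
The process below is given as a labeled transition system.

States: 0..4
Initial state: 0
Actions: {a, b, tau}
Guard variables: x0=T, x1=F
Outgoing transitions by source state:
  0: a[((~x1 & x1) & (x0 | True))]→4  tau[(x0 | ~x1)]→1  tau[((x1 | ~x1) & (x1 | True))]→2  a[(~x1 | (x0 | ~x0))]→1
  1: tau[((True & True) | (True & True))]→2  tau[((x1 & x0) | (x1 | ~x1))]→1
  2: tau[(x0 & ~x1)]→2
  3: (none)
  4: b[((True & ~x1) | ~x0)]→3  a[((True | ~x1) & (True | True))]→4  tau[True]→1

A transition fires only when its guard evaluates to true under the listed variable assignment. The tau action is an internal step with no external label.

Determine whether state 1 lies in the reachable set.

Answer: REACHABLE

Analysis:
Guard filter leaves 9 enabled edge(s).
depth 0: {0}
depth 1: {1,2}  cumulative {0,1,2}
Reach set: {0,1,2}
Path to 1: tau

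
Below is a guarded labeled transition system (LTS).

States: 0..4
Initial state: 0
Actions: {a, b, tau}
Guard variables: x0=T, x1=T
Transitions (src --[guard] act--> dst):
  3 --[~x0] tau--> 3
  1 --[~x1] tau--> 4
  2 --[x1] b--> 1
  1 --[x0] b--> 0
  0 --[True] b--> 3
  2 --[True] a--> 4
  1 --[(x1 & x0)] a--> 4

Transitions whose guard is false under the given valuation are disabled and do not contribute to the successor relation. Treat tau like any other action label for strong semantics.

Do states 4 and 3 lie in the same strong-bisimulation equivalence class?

Bisimulation quotient by refinement:
  round 0: {{0,1,2,3,4}}
  round 1: {{0},{1,2},{3,4}}
  round 2: {{0},{1},{2},{3,4}}
Fixed point at round 3; 4 class(es).
[4]={3,4}  [3]={3,4}

Answer: BISIMILAR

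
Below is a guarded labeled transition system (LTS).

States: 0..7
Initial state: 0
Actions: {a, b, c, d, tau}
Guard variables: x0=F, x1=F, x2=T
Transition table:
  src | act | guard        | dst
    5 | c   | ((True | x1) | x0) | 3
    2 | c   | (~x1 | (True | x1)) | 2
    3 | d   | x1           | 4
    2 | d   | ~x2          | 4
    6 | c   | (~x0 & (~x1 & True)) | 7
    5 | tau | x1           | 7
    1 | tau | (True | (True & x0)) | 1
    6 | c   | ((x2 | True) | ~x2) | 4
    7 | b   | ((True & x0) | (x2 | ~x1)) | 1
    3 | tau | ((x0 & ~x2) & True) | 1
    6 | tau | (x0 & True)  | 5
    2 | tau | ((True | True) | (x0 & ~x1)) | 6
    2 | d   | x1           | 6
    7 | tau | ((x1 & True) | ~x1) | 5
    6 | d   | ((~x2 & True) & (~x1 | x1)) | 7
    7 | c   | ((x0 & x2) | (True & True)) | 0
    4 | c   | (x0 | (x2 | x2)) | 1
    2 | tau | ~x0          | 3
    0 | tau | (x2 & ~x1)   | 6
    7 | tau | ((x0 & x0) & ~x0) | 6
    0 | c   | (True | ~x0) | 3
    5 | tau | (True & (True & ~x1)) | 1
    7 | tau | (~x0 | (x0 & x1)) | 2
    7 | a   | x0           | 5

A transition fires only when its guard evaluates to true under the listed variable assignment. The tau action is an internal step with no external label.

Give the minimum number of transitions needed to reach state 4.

Answer: 2

Trace:
Layered search for 4:
  Layer 0: {0}
  Layer 1: {3,6}
  Layer 2: {4,7}
first hit 4 at d=2 via tau·c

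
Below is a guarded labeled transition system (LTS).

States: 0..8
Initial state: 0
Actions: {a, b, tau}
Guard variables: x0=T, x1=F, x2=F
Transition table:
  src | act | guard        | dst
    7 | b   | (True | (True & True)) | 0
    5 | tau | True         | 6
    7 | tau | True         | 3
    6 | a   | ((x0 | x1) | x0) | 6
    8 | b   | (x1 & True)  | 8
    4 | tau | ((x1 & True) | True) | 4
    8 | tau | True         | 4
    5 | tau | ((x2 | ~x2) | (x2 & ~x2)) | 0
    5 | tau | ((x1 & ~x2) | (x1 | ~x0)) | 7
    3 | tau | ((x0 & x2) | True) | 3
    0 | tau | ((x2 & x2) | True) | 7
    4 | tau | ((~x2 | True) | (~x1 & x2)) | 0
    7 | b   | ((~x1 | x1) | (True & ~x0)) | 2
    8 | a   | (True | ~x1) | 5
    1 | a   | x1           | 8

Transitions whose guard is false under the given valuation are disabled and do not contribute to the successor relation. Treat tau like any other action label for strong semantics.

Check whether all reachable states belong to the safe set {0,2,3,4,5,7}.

Safe = {0,2,3,4,5,7}
R = {0,2,3,7}
  0: ✓
  2: ✓
  3: ✓
  7: ✓

Answer: INVARIANT HOLDS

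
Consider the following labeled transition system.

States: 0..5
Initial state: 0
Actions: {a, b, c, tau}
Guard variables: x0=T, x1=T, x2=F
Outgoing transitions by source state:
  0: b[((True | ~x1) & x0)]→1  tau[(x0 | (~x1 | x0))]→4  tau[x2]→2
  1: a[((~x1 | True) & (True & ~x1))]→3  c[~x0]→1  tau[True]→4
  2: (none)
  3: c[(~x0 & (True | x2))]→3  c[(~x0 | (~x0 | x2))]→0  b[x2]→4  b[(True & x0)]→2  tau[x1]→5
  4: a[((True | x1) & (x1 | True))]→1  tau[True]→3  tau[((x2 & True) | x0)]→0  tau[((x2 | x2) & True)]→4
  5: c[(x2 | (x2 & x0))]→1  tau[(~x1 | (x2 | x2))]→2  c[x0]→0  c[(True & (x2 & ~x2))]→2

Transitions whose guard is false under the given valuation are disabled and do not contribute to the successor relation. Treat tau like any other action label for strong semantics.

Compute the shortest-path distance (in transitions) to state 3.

Answer: 2

Trace:
Layered search for 3:
  L0 = {0}
  L1 = {1,4}
  L2 = {3}
first hit 3 at d=2 via tau·tau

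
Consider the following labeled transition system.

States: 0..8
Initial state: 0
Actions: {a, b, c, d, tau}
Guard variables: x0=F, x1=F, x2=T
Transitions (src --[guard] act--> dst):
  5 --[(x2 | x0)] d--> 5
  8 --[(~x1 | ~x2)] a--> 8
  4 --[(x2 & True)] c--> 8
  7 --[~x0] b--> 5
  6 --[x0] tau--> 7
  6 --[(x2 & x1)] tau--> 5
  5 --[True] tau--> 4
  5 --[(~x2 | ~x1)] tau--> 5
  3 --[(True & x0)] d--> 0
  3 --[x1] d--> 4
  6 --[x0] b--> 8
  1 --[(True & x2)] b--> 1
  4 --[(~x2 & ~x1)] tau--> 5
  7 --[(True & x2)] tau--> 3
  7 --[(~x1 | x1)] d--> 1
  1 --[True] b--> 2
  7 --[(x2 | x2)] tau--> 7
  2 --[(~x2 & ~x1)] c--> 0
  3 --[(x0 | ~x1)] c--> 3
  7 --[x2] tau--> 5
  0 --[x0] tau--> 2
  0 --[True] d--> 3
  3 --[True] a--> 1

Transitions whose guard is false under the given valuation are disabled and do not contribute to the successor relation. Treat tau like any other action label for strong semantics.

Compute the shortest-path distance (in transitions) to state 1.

BFS to 1:
  depth 0: {0}
  depth 1: {3}
  depth 2: {1}
1 enters at depth 2; path d·a

Answer: 2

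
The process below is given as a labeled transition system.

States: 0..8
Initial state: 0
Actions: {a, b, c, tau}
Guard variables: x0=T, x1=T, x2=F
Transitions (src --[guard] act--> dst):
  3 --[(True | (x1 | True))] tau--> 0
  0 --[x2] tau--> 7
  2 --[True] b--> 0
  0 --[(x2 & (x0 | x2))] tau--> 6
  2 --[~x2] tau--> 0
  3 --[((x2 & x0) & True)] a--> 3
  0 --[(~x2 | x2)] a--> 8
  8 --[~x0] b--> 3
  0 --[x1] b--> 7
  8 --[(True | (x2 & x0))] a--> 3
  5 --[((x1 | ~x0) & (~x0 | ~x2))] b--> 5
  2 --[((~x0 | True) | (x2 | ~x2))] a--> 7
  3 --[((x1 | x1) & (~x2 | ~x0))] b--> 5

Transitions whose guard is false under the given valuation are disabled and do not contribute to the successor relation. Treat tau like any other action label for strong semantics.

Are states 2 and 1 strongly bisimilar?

Bisimulation quotient by refinement:
  P[0] = {{0,1,2,3,4,5,6,7,8}}
  P[1] = {{0},{1,4,6,7},{2},{3},{5},{8}}
6 equivalence class(es) (converged in 2)
class of 2: {2}; class of 1: {1,4,6,7}

Answer: NOT BISIMILAR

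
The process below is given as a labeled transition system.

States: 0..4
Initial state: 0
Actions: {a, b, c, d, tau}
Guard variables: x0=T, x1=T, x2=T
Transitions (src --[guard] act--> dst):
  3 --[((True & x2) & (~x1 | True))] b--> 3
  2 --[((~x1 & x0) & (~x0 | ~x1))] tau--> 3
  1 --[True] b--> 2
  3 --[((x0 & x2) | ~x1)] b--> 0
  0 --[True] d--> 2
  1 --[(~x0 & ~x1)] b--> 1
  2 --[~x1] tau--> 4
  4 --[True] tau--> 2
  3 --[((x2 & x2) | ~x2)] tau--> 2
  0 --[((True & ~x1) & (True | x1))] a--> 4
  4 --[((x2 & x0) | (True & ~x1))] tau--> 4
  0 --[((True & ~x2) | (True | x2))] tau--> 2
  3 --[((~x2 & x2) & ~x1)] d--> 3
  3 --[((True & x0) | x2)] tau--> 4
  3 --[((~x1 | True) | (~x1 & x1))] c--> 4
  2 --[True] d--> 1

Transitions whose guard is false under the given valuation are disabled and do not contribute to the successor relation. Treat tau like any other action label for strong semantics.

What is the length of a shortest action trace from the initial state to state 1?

Breadth-first toward 1:
  depth 0: {0}
  depth 1: {2}
  depth 2: {1}
first hit 1 at d=2 via d·d

Answer: 2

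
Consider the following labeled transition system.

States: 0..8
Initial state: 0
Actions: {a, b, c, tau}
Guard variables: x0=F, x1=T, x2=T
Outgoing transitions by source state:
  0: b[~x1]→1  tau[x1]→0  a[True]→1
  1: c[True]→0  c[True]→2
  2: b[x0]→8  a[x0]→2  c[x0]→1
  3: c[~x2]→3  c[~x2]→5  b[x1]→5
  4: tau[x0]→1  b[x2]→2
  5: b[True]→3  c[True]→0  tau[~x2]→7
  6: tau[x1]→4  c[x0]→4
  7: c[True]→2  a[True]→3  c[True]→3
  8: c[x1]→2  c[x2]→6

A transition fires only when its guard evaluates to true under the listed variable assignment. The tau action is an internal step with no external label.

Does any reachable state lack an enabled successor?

Answer: DEADLOCK at state 2

Analysis:
Reach set: {0,1,2}
  0: a→1  tau→0  [2 out]
  1: c→0  c→2  [2 out]
  2: ∅  [deadlock]
Path to 2: a·c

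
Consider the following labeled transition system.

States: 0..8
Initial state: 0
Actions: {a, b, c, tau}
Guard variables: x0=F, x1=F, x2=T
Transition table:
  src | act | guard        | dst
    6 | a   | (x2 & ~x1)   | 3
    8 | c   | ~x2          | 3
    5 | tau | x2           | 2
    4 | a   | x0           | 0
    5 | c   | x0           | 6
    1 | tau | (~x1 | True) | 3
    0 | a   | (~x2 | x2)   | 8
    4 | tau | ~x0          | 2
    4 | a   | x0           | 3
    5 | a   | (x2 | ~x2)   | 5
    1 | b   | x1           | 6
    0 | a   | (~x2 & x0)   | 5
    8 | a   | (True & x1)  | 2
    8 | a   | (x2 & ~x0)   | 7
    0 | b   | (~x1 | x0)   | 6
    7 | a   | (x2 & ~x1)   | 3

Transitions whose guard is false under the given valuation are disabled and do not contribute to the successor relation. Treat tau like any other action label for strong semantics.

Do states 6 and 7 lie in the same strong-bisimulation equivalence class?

Refine partition for ~:
  round 0: {{0,1,2,3,4,5,6,7,8}}
  round 1: {{0},{1,4},{2,3},{5},{6,7,8}}
  round 2: {{0},{1,4},{2,3},{5},{6,7},{8}}
Fixed point at round 3; 6 class(es).
6∈{6,7}, 7∈{6,7}

Answer: BISIMILAR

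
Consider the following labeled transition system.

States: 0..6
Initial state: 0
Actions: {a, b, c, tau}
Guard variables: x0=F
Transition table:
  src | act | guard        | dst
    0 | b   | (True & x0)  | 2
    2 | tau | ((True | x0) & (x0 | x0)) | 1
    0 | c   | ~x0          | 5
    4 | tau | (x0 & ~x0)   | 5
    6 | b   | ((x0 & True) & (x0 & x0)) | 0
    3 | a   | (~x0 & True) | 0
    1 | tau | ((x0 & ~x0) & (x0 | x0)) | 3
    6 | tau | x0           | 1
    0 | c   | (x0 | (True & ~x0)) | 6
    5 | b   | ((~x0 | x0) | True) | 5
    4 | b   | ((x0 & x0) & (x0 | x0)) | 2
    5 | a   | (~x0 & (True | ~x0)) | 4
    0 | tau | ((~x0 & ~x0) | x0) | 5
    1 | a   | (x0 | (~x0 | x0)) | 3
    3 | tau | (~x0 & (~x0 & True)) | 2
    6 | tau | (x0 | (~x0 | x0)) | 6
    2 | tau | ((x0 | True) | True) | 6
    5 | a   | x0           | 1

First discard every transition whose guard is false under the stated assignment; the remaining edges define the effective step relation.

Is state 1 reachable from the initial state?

Answer: UNREACHABLE

Trace:
10 transition(s) survive guard evaluation.
L0 = {0}
L1 = {5,6}  total {0,5,6}
L2 = {4}  total {0,4,5,6}
Reachable = {0,4,5,6}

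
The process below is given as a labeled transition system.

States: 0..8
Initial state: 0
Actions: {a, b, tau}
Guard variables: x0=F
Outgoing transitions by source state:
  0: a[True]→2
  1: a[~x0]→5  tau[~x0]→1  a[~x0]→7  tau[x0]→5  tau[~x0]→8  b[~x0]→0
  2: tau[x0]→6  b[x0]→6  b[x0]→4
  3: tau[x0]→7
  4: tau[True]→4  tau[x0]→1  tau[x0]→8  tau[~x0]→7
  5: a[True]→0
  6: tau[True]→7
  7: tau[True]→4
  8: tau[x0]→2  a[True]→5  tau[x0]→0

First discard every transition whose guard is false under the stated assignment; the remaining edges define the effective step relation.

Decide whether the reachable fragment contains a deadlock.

Answer: DEADLOCK at state 2

Trace:
R = {0,2}
  0: a→2  [1 out]
  2: ∅  [STUCK]
trace reaching 2: a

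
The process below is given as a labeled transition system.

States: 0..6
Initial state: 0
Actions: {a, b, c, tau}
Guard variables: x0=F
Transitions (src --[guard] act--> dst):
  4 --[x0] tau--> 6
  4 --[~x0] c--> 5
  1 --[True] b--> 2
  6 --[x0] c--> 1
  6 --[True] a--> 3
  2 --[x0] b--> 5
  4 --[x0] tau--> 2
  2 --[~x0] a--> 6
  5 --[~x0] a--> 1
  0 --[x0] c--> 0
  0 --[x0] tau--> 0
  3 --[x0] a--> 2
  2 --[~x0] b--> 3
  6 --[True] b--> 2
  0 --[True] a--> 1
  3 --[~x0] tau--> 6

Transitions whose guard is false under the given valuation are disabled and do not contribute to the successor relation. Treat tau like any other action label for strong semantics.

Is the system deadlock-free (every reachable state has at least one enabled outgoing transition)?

Answer: DEADLOCK-FREE

Analysis:
Reach set: {0,1,2,3,6}
  0: a→1  [1 exit(s)]
  1: b→2  [1 exit(s)]
  2: a→6  b→3  [2 exit(s)]
  3: tau→6  [1 exit(s)]
  6: a→3  b→2  [2 exit(s)]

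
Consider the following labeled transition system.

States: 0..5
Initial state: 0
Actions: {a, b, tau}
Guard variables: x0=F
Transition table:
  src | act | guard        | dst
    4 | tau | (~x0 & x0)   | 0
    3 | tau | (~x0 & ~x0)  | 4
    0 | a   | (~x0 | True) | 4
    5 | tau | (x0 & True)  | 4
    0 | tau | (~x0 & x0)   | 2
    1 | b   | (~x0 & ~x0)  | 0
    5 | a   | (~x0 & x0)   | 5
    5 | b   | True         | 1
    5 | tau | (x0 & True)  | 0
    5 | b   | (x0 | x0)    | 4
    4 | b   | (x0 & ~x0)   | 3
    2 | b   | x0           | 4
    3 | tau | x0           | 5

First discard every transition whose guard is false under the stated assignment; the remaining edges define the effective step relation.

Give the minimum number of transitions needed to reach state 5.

Breadth-first toward 5:
  Layer 0: {0}
  Layer 1: {4}
5 never appears.

Answer: UNREACHABLE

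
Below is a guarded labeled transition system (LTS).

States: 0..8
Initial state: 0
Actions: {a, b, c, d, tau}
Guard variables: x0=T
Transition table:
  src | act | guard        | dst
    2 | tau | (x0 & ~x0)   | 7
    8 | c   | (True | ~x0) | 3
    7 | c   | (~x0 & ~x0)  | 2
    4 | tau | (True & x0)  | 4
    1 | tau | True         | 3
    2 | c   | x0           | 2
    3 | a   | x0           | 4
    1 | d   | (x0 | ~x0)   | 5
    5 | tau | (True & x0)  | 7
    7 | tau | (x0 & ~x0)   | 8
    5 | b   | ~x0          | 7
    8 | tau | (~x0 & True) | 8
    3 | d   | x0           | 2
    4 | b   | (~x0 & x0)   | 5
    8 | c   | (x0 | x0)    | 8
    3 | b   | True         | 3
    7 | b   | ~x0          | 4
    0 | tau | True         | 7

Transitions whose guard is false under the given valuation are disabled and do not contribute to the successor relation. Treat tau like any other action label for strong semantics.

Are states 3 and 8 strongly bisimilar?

Refine partition for ~:
  round 0: {{0,1,2,3,4,5,6,7,8}}
  round 1: {{0,4,5},{1},{2,8},{3},{6,7}}
  round 2: {{0,5},{1},{2},{3},{4},{6,7},{8}}
stable after 3 split(s): 7 block(s)
[3]={3}  [8]={8}

Answer: NOT BISIMILAR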